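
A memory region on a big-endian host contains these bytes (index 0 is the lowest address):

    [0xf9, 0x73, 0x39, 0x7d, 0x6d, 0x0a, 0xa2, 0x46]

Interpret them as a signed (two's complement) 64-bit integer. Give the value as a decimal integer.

-471970325080661434

Big-endian stores the most-significant byte at the lowest address.
The bytes are already most-significant first: 0xF973397D6D0AA246.
Top bit is set, so as a signed 64-bit value this is 0xF973397D6D0AA246 − 2^64 = -471970325080661434.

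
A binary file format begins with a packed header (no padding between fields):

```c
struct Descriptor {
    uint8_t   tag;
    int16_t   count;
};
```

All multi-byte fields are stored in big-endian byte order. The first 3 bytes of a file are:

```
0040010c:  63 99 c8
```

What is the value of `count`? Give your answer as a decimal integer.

-26168

`count` follows `tag` (1 byte), so it starts at byte offset 1 and occupies 2 bytes.
Bytes at offsets 1..2: 99 C8.
In big-endian order the high byte comes first in memory.
The bytes are already most-significant first: 0x99C8.
Top bit is set, so as a signed 16-bit value this is 0x99C8 − 2^16 = -26168.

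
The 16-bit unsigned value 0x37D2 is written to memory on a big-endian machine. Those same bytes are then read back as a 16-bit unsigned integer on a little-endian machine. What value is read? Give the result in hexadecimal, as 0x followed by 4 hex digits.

Stored big-endian, the bytes at ascending addresses are 37 D2.
Read back as little-endian, the first byte is least significant, giving 0xD237.

0xD237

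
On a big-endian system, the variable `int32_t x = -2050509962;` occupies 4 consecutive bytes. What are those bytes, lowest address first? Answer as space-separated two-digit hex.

Two's complement of -2050509962 in 32 bits: 2050509962 = 0x7A384C8A; invert → 0x85C7B375; add 1 → 0x85C7B376.
Split into bytes (most-significant first): 85 C7 B3 76.
Big-endian stores the most-significant byte at the lowest address.
So the memory order matches the most-significant-first order: 85 C7 B3 76.

85 C7 B3 76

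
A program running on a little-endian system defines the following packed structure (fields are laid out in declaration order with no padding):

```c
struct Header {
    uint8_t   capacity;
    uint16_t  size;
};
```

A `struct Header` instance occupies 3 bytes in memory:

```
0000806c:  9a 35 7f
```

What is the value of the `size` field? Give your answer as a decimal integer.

32565

`size` follows `capacity` (1 byte), so it starts at byte offset 1 and occupies 2 bytes.
Bytes at offsets 1..2: 35 7F.
Little-endian: lowest address holds the least-significant byte.
Reassemble most-significant byte first: 7F 35 → 0x7F35.
0x7F35 = 32565.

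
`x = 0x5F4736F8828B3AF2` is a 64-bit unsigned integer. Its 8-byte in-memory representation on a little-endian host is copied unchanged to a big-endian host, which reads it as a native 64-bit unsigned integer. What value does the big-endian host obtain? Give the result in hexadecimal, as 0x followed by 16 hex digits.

Stored little-endian, the bytes at ascending addresses are F2 3A 8B 82 F8 36 47 5F.
Read back as big-endian, the last byte is least significant, giving 0xF23A8B82F836475F.

0xF23A8B82F836475F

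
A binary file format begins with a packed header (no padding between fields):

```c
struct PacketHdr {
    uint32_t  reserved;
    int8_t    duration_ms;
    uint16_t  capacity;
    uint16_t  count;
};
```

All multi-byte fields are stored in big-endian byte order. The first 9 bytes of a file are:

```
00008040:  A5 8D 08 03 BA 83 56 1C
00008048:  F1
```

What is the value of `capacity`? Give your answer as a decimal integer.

`capacity` follows `reserved` (4 B), `duration_ms` (1 B), so it starts at offset 4 + 1 = 5 and occupies 2 bytes.
Bytes at offsets 5..6: 83 56.
Big-endian stores the most-significant byte at the lowest address.
The bytes are already most-significant first: 0x8356.
0x8356 = 33622.

33622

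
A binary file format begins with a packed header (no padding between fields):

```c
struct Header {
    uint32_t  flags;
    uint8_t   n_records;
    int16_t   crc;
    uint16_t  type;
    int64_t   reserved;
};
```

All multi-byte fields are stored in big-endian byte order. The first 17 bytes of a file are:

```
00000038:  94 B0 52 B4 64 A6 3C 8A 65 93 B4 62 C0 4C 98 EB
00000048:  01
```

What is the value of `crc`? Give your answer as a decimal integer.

-22980

`crc` follows `flags` (4 B), `n_records` (1 B), so it starts at offset 4 + 1 = 5 and occupies 2 bytes.
Bytes at offsets 5..6: A6 3C.
In big-endian order the high byte comes first in memory.
The bytes are already most-significant first: 0xA63C.
Top bit is set, so as a signed 16-bit value this is 0xA63C − 2^16 = -22980.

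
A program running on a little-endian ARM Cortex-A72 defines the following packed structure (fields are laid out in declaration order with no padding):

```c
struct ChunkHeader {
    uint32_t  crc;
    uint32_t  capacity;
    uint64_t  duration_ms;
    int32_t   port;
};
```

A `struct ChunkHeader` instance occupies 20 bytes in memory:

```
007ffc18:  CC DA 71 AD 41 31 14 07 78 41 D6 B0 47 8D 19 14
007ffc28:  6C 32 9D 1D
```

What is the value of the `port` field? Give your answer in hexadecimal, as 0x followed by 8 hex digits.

0x1D9D326C

`port` follows `crc` (4 B), `capacity` (4 B), `duration_ms` (8 B), so it starts at offset 4 + 4 + 8 = 16 and occupies 4 bytes.
Bytes at offsets 16..19: 6C 32 9D 1D.
In little-endian order the low byte comes first in memory.
Reassemble most-significant byte first: 1D 9D 32 6C → 0x1D9D326C.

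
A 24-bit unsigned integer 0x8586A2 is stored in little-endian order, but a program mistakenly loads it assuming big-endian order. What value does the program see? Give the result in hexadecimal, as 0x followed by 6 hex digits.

Stored little-endian, the bytes at ascending addresses are A2 86 85.
Read back as big-endian, the last byte is least significant, giving 0xA28685.

0xA28685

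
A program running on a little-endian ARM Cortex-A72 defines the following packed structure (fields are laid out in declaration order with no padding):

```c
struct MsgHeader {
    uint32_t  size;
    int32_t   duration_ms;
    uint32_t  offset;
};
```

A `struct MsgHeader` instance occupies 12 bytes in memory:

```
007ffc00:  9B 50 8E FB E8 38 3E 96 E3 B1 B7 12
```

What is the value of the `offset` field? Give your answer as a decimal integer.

314028515

`offset` follows `size` (4 B), `duration_ms` (4 B), so it starts at offset 4 + 4 = 8 and occupies 4 bytes.
Bytes at offsets 8..11: E3 B1 B7 12.
Little-endian: lowest address holds the least-significant byte.
Reassemble most-significant byte first: 12 B7 B1 E3 → 0x12B7B1E3.
0x12B7B1E3 = 314028515.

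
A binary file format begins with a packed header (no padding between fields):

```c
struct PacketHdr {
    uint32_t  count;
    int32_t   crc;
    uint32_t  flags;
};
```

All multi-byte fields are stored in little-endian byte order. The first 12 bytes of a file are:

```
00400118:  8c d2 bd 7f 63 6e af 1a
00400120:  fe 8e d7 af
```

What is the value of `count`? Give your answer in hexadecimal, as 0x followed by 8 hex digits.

`count` is the first field, at byte offset 0, occupying 4 bytes.
Bytes at offsets 0..3: 8C D2 BD 7F.
Little-endian: lowest address holds the least-significant byte.
Reassemble most-significant byte first: 7F BD D2 8C → 0x7FBDD28C.

0x7FBDD28C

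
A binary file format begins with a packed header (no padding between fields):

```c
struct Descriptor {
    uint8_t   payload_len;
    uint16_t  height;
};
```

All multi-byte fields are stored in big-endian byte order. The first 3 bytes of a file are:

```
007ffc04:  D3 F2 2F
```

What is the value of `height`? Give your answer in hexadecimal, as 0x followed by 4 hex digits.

0xF22F

`height` follows `payload_len` (1 byte), so it starts at byte offset 1 and occupies 2 bytes.
Bytes at offsets 1..2: F2 2F.
Big-endian: lowest address holds the most-significant byte.
The bytes are already most-significant first: 0xF22F.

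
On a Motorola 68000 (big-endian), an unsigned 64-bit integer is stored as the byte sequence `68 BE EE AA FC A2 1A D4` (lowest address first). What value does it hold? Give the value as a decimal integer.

7547732443669863124

Big-endian stores the most-significant byte at the lowest address.
The bytes are already most-significant first: 0x68BEEEAAFCA21AD4.
0x68BEEEAAFCA21AD4 = 7547732443669863124.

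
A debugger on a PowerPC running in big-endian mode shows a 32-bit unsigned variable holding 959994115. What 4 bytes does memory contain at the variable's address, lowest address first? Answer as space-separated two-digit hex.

959994115 in hexadecimal, padded to 32 bits, is 0x39385903.
Split into bytes (most-significant first): 39 38 59 03.
Big-endian: lowest address holds the most-significant byte.
So the memory order matches the most-significant-first order: 39 38 59 03.

39 38 59 03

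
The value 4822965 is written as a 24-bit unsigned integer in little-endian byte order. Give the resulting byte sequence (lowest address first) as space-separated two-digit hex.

B5 97 49

4822965 in hexadecimal, padded to 24 bits, is 0x4997B5.
Split into bytes (most-significant first): 49 97 B5.
Little-endian stores the least-significant byte at the lowest address.
So at ascending addresses the bytes are B5 97 49.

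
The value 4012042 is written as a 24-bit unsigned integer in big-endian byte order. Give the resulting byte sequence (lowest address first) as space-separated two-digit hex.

3D 38 0A

4012042 in hexadecimal, padded to 24 bits, is 0x3D380A.
Split into bytes (most-significant first): 3D 38 0A.
Big-endian: lowest address holds the most-significant byte.
So the memory order matches the most-significant-first order: 3D 38 0A.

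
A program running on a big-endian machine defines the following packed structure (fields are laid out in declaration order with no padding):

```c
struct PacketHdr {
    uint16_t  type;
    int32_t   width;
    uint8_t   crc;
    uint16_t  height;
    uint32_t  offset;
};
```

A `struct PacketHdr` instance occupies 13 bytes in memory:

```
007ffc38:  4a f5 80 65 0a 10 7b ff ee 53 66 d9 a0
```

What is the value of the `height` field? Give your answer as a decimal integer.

`height` follows `type` (2 B), `width` (4 B), `crc` (1 B), so it starts at offset 2 + 4 + 1 = 7 and occupies 2 bytes.
Bytes at offsets 7..8: FF EE.
Big-endian: lowest address holds the most-significant byte.
The bytes are already most-significant first: 0xFFEE.
0xFFEE = 65518.

65518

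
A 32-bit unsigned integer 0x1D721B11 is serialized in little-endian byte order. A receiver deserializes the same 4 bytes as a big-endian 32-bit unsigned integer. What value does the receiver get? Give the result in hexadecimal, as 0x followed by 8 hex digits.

0x111B721D

Stored little-endian, the bytes at ascending addresses are 11 1B 72 1D.
Read back as big-endian, the last byte is least significant, giving 0x111B721D.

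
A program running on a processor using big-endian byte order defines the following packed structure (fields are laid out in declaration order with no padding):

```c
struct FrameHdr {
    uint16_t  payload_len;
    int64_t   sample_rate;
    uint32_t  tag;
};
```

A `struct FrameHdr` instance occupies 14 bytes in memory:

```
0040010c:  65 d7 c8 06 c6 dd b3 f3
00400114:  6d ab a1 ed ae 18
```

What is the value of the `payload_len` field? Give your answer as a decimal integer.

26071

`payload_len` is the first field, at byte offset 0, occupying 2 bytes.
Bytes at offsets 0..1: 65 D7.
In big-endian order the high byte comes first in memory.
The bytes are already most-significant first: 0x65D7.
0x65D7 = 26071.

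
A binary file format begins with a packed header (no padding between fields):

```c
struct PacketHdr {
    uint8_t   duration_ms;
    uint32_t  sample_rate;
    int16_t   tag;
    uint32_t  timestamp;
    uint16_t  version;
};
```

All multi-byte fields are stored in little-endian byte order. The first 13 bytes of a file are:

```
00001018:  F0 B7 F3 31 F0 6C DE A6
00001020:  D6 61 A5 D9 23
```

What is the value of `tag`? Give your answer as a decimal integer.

`tag` follows `duration_ms` (1 B), `sample_rate` (4 B), so it starts at offset 1 + 4 = 5 and occupies 2 bytes.
Bytes at offsets 5..6: 6C DE.
Little-endian: lowest address holds the least-significant byte.
Reassemble most-significant byte first: DE 6C → 0xDE6C.
Top bit is set, so as a signed 16-bit value this is 0xDE6C − 2^16 = -8596.

-8596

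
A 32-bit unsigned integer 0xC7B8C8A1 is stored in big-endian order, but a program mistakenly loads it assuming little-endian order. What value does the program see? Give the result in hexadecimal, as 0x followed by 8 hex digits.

0xA1C8B8C7

Stored big-endian, the bytes at ascending addresses are C7 B8 C8 A1.
Read back as little-endian, the first byte is least significant, giving 0xA1C8B8C7.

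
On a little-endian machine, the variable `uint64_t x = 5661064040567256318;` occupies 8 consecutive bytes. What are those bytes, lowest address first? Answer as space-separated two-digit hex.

5661064040567256318 in hexadecimal, padded to 64 bits, is 0x4E9023C054BFB4FE.
Split into bytes (most-significant first): 4E 90 23 C0 54 BF B4 FE.
Little-endian stores the least-significant byte at the lowest address.
So at ascending addresses the bytes are FE B4 BF 54 C0 23 90 4E.

FE B4 BF 54 C0 23 90 4E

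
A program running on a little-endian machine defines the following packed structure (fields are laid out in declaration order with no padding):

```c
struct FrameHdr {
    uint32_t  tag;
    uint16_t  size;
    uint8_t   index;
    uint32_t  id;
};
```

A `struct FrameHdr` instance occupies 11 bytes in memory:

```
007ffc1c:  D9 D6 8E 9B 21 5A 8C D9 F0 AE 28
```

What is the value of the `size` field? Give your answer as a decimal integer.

23073

`size` follows `tag` (4 bytes), so it starts at byte offset 4 and occupies 2 bytes.
Bytes at offsets 4..5: 21 5A.
Little-endian: lowest address holds the least-significant byte.
Reassemble most-significant byte first: 5A 21 → 0x5A21.
0x5A21 = 23073.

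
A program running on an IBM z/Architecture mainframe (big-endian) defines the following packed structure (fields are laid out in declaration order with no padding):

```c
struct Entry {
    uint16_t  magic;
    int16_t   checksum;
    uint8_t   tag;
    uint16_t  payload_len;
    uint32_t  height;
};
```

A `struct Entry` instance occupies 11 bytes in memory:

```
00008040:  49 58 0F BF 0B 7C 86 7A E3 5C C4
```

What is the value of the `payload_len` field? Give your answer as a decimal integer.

`payload_len` follows `magic` (2 B), `checksum` (2 B), `tag` (1 B), so it starts at offset 2 + 2 + 1 = 5 and occupies 2 bytes.
Bytes at offsets 5..6: 7C 86.
Big-endian: lowest address holds the most-significant byte.
The bytes are already most-significant first: 0x7C86.
0x7C86 = 31878.

31878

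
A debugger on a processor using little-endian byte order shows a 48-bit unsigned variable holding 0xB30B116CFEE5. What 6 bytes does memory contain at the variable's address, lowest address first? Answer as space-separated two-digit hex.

E5 FE 6C 11 0B B3

Split into bytes (most-significant first): B3 0B 11 6C FE E5.
Little-endian: lowest address holds the least-significant byte.
So at ascending addresses the bytes are E5 FE 6C 11 0B B3.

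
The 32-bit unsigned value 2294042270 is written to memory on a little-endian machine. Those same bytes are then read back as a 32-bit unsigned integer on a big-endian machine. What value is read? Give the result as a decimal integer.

2655960200

2294042270 in 32-bit hexadecimal is 0x88BC4E9E.
Stored little-endian, the bytes at ascending addresses are 9E 4E BC 88.
Read back as big-endian, the last byte is least significant, giving 0x9E4EBC88.
0x9E4EBC88 = 2655960200.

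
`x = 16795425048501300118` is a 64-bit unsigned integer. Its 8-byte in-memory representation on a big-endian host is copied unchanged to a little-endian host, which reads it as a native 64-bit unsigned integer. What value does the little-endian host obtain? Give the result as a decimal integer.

16795425048501300118 in 64-bit hexadecimal is 0xE91556187B9E2B96.
Stored big-endian, the bytes at ascending addresses are E9 15 56 18 7B 9E 2B 96.
Read back as little-endian, the first byte is least significant, giving 0x962B9E7B185615E9.
0x962B9E7B185615E9 = 10820916781214209513.

10820916781214209513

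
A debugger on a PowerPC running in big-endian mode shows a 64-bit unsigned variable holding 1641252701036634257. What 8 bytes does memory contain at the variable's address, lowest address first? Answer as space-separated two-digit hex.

16 C6 E6 A2 C7 F0 60 91

1641252701036634257 in hexadecimal, padded to 64 bits, is 0x16C6E6A2C7F06091.
Split into bytes (most-significant first): 16 C6 E6 A2 C7 F0 60 91.
Big-endian: lowest address holds the most-significant byte.
So the memory order matches the most-significant-first order: 16 C6 E6 A2 C7 F0 60 91.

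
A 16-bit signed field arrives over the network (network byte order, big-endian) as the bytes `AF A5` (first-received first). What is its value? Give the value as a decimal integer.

Big-endian stores the most-significant byte at the lowest address.
The bytes are already most-significant first: 0xAFA5.
Top bit is set, so as a signed 16-bit value this is 0xAFA5 − 2^16 = -20571.

-20571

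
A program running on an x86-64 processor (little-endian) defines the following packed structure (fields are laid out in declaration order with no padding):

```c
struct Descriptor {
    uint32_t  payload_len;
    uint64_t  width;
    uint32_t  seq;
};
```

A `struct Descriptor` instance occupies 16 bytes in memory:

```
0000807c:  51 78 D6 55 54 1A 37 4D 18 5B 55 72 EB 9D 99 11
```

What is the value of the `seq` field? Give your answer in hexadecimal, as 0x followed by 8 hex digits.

`seq` follows `payload_len` (4 B), `width` (8 B), so it starts at offset 4 + 8 = 12 and occupies 4 bytes.
Bytes at offsets 12..15: EB 9D 99 11.
Little-endian stores the least-significant byte at the lowest address.
Reassemble most-significant byte first: 11 99 9D EB → 0x11999DEB.

0x11999DEB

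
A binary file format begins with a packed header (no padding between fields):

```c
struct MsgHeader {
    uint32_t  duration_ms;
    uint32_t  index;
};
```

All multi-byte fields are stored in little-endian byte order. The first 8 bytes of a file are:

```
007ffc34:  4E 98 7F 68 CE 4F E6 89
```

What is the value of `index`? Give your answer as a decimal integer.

2313572302

`index` follows `duration_ms` (4 bytes), so it starts at byte offset 4 and occupies 4 bytes.
Bytes at offsets 4..7: CE 4F E6 89.
Little-endian stores the least-significant byte at the lowest address.
Reassemble most-significant byte first: 89 E6 4F CE → 0x89E64FCE.
0x89E64FCE = 2313572302.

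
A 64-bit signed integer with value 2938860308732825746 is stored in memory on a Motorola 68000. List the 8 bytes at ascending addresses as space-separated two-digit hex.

2938860308732825746 in hexadecimal, padded to 64 bits, is 0x28C8EDE14A83D092.
Split into bytes (most-significant first): 28 C8 ED E1 4A 83 D0 92.
Big-endian stores the most-significant byte at the lowest address.
So the memory order matches the most-significant-first order: 28 C8 ED E1 4A 83 D0 92.

28 C8 ED E1 4A 83 D0 92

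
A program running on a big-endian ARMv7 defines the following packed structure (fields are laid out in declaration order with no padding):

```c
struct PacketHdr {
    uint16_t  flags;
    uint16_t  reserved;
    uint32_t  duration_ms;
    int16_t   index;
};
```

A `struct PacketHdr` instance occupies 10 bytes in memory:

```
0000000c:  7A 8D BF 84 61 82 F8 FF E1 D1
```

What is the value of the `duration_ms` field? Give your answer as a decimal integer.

1635973375

`duration_ms` follows `flags` (2 B), `reserved` (2 B), so it starts at offset 2 + 2 = 4 and occupies 4 bytes.
Bytes at offsets 4..7: 61 82 F8 FF.
Big-endian: lowest address holds the most-significant byte.
The bytes are already most-significant first: 0x6182F8FF.
0x6182F8FF = 1635973375.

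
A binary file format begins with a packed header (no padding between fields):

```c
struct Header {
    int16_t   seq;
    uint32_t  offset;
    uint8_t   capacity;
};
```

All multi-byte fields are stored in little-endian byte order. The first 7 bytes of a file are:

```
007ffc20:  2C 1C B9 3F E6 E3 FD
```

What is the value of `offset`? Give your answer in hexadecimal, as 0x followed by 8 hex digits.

0xE3E63FB9

`offset` follows `seq` (2 bytes), so it starts at byte offset 2 and occupies 4 bytes.
Bytes at offsets 2..5: B9 3F E6 E3.
Little-endian stores the least-significant byte at the lowest address.
Reassemble most-significant byte first: E3 E6 3F B9 → 0xE3E63FB9.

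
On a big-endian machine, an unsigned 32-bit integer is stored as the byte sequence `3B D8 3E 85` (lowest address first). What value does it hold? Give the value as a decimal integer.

1004027525

Big-endian stores the most-significant byte at the lowest address.
The bytes are already most-significant first: 0x3BD83E85.
0x3BD83E85 = 1004027525.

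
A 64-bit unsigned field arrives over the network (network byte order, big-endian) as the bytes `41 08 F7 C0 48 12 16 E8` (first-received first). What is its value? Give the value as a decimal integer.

4686267817493927656

In big-endian order the high byte comes first in memory.
The bytes are already most-significant first: 0x4108F7C0481216E8.
0x4108F7C0481216E8 = 4686267817493927656.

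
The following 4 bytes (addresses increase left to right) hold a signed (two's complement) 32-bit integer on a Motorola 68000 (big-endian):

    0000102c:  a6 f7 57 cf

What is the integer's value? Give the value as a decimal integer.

In big-endian order the high byte comes first in memory.
The bytes are already most-significant first: 0xA6F757CF.
Top bit is set, so as a signed 32-bit value this is 0xA6F757CF − 2^32 = -1493739569.

-1493739569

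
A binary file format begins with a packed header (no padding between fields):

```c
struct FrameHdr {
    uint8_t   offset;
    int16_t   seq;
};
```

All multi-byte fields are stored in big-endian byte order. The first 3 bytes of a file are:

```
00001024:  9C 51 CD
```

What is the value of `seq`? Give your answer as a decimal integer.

20941

`seq` follows `offset` (1 byte), so it starts at byte offset 1 and occupies 2 bytes.
Bytes at offsets 1..2: 51 CD.
In big-endian order the high byte comes first in memory.
The bytes are already most-significant first: 0x51CD.
0x51CD = 20941.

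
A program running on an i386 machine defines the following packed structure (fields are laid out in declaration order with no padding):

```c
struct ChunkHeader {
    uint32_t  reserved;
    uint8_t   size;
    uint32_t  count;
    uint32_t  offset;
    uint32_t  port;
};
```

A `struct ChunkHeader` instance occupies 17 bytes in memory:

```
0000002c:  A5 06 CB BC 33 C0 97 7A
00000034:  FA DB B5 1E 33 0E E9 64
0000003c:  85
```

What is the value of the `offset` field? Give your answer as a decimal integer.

857650651

`offset` follows `reserved` (4 B), `size` (1 B), `count` (4 B), so it starts at offset 4 + 1 + 4 = 9 and occupies 4 bytes.
Bytes at offsets 9..12: DB B5 1E 33.
Little-endian: lowest address holds the least-significant byte.
Reassemble most-significant byte first: 33 1E B5 DB → 0x331EB5DB.
0x331EB5DB = 857650651.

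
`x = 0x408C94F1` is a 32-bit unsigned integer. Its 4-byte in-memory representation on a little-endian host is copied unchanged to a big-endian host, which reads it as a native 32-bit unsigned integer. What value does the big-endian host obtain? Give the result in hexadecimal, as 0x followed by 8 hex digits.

0xF1948C40

Stored little-endian, the bytes at ascending addresses are F1 94 8C 40.
Read back as big-endian, the last byte is least significant, giving 0xF1948C40.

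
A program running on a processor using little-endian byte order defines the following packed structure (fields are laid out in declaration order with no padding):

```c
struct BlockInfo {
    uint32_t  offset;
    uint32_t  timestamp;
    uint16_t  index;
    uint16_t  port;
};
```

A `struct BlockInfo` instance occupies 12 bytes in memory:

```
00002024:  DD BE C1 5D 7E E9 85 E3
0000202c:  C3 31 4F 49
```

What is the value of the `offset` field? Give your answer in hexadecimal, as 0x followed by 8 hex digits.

0x5DC1BEDD

`offset` is the first field, at byte offset 0, occupying 4 bytes.
Bytes at offsets 0..3: DD BE C1 5D.
Little-endian stores the least-significant byte at the lowest address.
Reassemble most-significant byte first: 5D C1 BE DD → 0x5DC1BEDD.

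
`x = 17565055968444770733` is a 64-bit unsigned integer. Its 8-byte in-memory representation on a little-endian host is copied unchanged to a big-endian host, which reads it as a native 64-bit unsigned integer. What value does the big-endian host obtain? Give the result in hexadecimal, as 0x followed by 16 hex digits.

0xAD6901F3569DC3F3

17565055968444770733 in 64-bit hexadecimal is 0xF3C39D56F30169AD.
Stored little-endian, the bytes at ascending addresses are AD 69 01 F3 56 9D C3 F3.
Read back as big-endian, the last byte is least significant, giving 0xAD6901F3569DC3F3.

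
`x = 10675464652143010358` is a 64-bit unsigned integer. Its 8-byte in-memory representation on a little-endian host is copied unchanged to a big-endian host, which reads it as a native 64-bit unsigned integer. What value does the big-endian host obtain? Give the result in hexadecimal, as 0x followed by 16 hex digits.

0x362239438ADE2694

10675464652143010358 in 64-bit hexadecimal is 0x9426DE8A43392236.
Stored little-endian, the bytes at ascending addresses are 36 22 39 43 8A DE 26 94.
Read back as big-endian, the last byte is least significant, giving 0x362239438ADE2694.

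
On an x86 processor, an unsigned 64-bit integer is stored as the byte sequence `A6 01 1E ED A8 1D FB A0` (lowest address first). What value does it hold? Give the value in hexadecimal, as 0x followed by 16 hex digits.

Little-endian: lowest address holds the least-significant byte.
Reassemble most-significant byte first: A0 FB 1D A8 ED 1E 01 A6 → 0xA0FB1DA8ED1E01A6.

0xA0FB1DA8ED1E01A6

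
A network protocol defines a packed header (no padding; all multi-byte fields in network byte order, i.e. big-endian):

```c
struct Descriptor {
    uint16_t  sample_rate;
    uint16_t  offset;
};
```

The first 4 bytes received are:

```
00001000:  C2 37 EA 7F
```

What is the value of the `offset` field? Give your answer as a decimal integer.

`offset` follows `sample_rate` (2 bytes), so it starts at byte offset 2 and occupies 2 bytes.
Bytes at offsets 2..3: EA 7F.
Big-endian stores the most-significant byte at the lowest address.
The bytes are already most-significant first: 0xEA7F.
0xEA7F = 60031.

60031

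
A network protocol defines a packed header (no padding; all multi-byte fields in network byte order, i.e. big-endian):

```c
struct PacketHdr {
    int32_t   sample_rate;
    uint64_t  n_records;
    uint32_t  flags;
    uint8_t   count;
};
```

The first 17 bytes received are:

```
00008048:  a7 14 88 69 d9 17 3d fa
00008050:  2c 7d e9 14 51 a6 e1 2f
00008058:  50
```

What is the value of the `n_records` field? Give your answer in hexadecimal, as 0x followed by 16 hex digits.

0xD9173DFA2C7DE914

`n_records` follows `sample_rate` (4 bytes), so it starts at byte offset 4 and occupies 8 bytes.
Bytes at offsets 4..11: D9 17 3D FA 2C 7D E9 14.
Big-endian: lowest address holds the most-significant byte.
The bytes are already most-significant first: 0xD9173DFA2C7DE914.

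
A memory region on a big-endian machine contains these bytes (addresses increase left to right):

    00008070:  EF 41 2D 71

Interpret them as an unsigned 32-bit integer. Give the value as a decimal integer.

4014026097

Big-endian stores the most-significant byte at the lowest address.
The bytes are already most-significant first: 0xEF412D71.
0xEF412D71 = 4014026097.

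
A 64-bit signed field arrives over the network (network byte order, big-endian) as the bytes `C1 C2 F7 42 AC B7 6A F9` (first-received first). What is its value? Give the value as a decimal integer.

Big-endian stores the most-significant byte at the lowest address.
The bytes are already most-significant first: 0xC1C2F742ACB76AF9.
Top bit is set, so as a signed 64-bit value this is 0xC1C2F742ACB76AF9 − 2^64 = -4484750413169988871.

-4484750413169988871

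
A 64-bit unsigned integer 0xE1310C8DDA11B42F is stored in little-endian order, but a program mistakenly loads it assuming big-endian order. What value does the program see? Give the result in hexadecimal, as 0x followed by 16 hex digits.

Stored little-endian, the bytes at ascending addresses are 2F B4 11 DA 8D 0C 31 E1.
Read back as big-endian, the last byte is least significant, giving 0x2FB411DA8D0C31E1.

0x2FB411DA8D0C31E1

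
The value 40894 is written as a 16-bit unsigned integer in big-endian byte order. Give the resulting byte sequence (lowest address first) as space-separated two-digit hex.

9F BE

40894 in hexadecimal, padded to 16 bits, is 0x9FBE.
Split into bytes (most-significant first): 9F BE.
In big-endian order the high byte comes first in memory.
So the memory order matches the most-significant-first order: 9F BE.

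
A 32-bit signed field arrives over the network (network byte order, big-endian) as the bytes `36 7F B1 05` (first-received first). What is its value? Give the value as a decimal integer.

914338053

In big-endian order the high byte comes first in memory.
The bytes are already most-significant first: 0x367FB105.
0x367FB105 = 914338053.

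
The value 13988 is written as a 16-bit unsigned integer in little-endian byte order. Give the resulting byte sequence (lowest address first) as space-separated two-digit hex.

A4 36

13988 in hexadecimal, padded to 16 bits, is 0x36A4.
Split into bytes (most-significant first): 36 A4.
In little-endian order the low byte comes first in memory.
So at ascending addresses the bytes are A4 36.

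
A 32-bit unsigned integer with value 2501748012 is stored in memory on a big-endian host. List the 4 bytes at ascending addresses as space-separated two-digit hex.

2501748012 in hexadecimal, padded to 32 bits, is 0x951DA52C.
Split into bytes (most-significant first): 95 1D A5 2C.
Big-endian stores the most-significant byte at the lowest address.
So the memory order matches the most-significant-first order: 95 1D A5 2C.

95 1D A5 2C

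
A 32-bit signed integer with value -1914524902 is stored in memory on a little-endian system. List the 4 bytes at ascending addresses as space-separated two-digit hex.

Two's complement of -1914524902 in 32 bits: 1914524902 = 0x721D54E6; invert → 0x8DE2AB19; add 1 → 0x8DE2AB1A.
Split into bytes (most-significant first): 8D E2 AB 1A.
Little-endian: lowest address holds the least-significant byte.
So at ascending addresses the bytes are 1A AB E2 8D.

1A AB E2 8D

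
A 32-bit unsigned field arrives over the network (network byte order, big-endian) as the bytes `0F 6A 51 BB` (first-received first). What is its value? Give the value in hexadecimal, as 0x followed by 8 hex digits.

Big-endian: lowest address holds the most-significant byte.
The bytes are already most-significant first: 0x0F6A51BB.

0x0F6A51BB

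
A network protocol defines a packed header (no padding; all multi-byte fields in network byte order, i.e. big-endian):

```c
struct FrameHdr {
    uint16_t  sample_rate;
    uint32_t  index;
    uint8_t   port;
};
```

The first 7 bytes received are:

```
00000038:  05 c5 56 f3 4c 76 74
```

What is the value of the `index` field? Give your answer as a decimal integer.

`index` follows `sample_rate` (2 bytes), so it starts at byte offset 2 and occupies 4 bytes.
Bytes at offsets 2..5: 56 F3 4C 76.
Big-endian stores the most-significant byte at the lowest address.
The bytes are already most-significant first: 0x56F34C76.
0x56F34C76 = 1458785398.

1458785398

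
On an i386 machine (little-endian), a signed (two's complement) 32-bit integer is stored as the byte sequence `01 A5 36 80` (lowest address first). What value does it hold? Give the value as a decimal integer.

-2143902463

In little-endian order the low byte comes first in memory.
Reassemble most-significant byte first: 80 36 A5 01 → 0x8036A501.
Top bit is set, so as a signed 32-bit value this is 0x8036A501 − 2^32 = -2143902463.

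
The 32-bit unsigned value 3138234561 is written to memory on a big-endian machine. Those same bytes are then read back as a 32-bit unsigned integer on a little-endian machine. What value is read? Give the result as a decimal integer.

3249016251

3138234561 in 32-bit hexadecimal is 0xBB0DA8C1.
Stored big-endian, the bytes at ascending addresses are BB 0D A8 C1.
Read back as little-endian, the first byte is least significant, giving 0xC1A80DBB.
0xC1A80DBB = 3249016251.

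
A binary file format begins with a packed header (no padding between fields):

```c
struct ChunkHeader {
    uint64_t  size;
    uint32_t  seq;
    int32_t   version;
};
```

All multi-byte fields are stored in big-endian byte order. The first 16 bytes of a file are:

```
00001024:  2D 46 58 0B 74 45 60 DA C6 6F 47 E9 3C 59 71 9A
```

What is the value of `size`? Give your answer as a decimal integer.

3262391786295091418

`size` is the first field, at byte offset 0, occupying 8 bytes.
Bytes at offsets 0..7: 2D 46 58 0B 74 45 60 DA.
Big-endian: lowest address holds the most-significant byte.
The bytes are already most-significant first: 0x2D46580B744560DA.
0x2D46580B744560DA = 3262391786295091418.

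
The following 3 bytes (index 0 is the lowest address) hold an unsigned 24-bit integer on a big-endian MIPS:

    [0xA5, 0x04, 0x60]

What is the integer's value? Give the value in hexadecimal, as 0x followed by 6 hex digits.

Big-endian: lowest address holds the most-significant byte.
The bytes are already most-significant first: 0xA50460.

0xA50460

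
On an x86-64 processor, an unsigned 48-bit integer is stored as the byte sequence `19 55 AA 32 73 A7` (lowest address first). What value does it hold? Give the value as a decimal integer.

Little-endian stores the least-significant byte at the lowest address.
Reassemble most-significant byte first: A7 73 32 AA 55 19 → 0xA77332AA5519.
0xA77332AA5519 = 184113213101337.

184113213101337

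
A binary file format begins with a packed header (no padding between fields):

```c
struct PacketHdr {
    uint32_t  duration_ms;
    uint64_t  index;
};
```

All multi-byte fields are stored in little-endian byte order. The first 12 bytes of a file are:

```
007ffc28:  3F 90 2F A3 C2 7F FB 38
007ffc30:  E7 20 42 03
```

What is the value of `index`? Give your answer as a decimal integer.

`index` follows `duration_ms` (4 bytes), so it starts at byte offset 4 and occupies 8 bytes.
Bytes at offsets 4..11: C2 7F FB 38 E7 20 42 03.
Little-endian stores the least-significant byte at the lowest address.
Reassemble most-significant byte first: 03 42 20 E7 38 FB 7F C2 → 0x034220E738FB7FC2.
0x034220E738FB7FC2 = 234786308042227650.

234786308042227650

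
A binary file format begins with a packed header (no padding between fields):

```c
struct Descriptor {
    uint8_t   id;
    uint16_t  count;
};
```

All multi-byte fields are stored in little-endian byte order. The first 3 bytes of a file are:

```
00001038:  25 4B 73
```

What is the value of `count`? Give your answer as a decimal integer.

29515

`count` follows `id` (1 byte), so it starts at byte offset 1 and occupies 2 bytes.
Bytes at offsets 1..2: 4B 73.
In little-endian order the low byte comes first in memory.
Reassemble most-significant byte first: 73 4B → 0x734B.
0x734B = 29515.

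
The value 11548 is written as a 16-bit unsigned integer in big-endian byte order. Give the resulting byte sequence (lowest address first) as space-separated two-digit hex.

11548 in hexadecimal, padded to 16 bits, is 0x2D1C.
Split into bytes (most-significant first): 2D 1C.
In big-endian order the high byte comes first in memory.
So the memory order matches the most-significant-first order: 2D 1C.

2D 1C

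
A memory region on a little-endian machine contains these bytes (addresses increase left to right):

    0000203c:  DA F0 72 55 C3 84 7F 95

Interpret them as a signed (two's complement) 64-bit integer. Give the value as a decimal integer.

Little-endian stores the least-significant byte at the lowest address.
Reassemble most-significant byte first: 95 7F 84 C3 55 72 F0 DA → 0x957F84C35572F0DA.
Top bit is set, so as a signed 64-bit value this is 0x957F84C35572F0DA − 2^64 = -7674269265528950566.

-7674269265528950566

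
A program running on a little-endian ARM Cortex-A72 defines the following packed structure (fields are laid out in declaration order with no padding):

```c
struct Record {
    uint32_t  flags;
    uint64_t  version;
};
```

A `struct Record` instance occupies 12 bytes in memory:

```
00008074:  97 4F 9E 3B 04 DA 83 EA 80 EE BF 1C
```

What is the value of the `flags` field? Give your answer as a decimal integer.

`flags` is the first field, at byte offset 0, occupying 4 bytes.
Bytes at offsets 0..3: 97 4F 9E 3B.
Little-endian: lowest address holds the least-significant byte.
Reassemble most-significant byte first: 3B 9E 4F 97 → 0x3B9E4F97.
0x3B9E4F97 = 1000230807.

1000230807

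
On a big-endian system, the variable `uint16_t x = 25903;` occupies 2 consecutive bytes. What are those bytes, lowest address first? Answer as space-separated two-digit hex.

65 2F

25903 in hexadecimal, padded to 16 bits, is 0x652F.
Split into bytes (most-significant first): 65 2F.
In big-endian order the high byte comes first in memory.
So the memory order matches the most-significant-first order: 65 2F.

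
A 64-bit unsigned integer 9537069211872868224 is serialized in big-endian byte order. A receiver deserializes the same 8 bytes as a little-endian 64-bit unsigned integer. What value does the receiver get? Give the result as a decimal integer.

9537069211872868224 in 64-bit hexadecimal is 0x845A79EB2BFF3780.
Stored big-endian, the bytes at ascending addresses are 84 5A 79 EB 2B FF 37 80.
Read back as little-endian, the first byte is least significant, giving 0x8037FF2BEB795A84.
0x8037FF2BEB795A84 = 9239133724673137284.

9239133724673137284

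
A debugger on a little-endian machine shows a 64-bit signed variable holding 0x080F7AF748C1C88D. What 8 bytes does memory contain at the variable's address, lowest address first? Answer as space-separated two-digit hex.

8D C8 C1 48 F7 7A 0F 08

Split into bytes (most-significant first): 08 0F 7A F7 48 C1 C8 8D.
In little-endian order the low byte comes first in memory.
So at ascending addresses the bytes are 8D C8 C1 48 F7 7A 0F 08.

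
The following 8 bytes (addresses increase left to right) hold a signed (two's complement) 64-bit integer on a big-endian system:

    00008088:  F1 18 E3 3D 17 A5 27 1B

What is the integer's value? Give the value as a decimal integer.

Big-endian: lowest address holds the most-significant byte.
The bytes are already most-significant first: 0xF118E33D17A5271B.
Top bit is set, so as a signed 64-bit value this is 0xF118E33D17A5271B − 2^64 = -1073858659598653669.

-1073858659598653669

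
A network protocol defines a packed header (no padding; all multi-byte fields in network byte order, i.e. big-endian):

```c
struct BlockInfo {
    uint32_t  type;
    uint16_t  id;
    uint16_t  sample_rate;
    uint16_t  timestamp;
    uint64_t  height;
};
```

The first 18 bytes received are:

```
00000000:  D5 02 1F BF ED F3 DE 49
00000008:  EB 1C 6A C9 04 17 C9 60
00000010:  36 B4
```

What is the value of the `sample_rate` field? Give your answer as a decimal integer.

`sample_rate` follows `type` (4 B), `id` (2 B), so it starts at offset 4 + 2 = 6 and occupies 2 bytes.
Bytes at offsets 6..7: DE 49.
Big-endian: lowest address holds the most-significant byte.
The bytes are already most-significant first: 0xDE49.
0xDE49 = 56905.

56905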